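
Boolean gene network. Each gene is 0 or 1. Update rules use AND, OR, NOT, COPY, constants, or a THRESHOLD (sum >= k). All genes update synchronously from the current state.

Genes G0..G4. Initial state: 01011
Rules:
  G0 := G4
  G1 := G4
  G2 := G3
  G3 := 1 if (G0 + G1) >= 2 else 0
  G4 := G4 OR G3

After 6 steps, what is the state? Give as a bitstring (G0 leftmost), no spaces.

Step 1: G0=G4=1 G1=G4=1 G2=G3=1 G3=(0+1>=2)=0 G4=G4|G3=1|1=1 -> 11101
Step 2: G0=G4=1 G1=G4=1 G2=G3=0 G3=(1+1>=2)=1 G4=G4|G3=1|0=1 -> 11011
Step 3: G0=G4=1 G1=G4=1 G2=G3=1 G3=(1+1>=2)=1 G4=G4|G3=1|1=1 -> 11111
Step 4: G0=G4=1 G1=G4=1 G2=G3=1 G3=(1+1>=2)=1 G4=G4|G3=1|1=1 -> 11111
Step 5: G0=G4=1 G1=G4=1 G2=G3=1 G3=(1+1>=2)=1 G4=G4|G3=1|1=1 -> 11111
Step 6: G0=G4=1 G1=G4=1 G2=G3=1 G3=(1+1>=2)=1 G4=G4|G3=1|1=1 -> 11111

11111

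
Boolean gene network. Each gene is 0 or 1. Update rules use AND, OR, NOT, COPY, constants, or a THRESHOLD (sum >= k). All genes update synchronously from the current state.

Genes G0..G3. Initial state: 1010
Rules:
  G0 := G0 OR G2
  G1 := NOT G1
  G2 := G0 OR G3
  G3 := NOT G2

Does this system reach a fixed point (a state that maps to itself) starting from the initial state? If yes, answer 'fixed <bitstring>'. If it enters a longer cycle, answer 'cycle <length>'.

Step 0: 1010
Step 1: G0=G0|G2=1|1=1 G1=NOT G1=NOT 0=1 G2=G0|G3=1|0=1 G3=NOT G2=NOT 1=0 -> 1110
Step 2: G0=G0|G2=1|1=1 G1=NOT G1=NOT 1=0 G2=G0|G3=1|0=1 G3=NOT G2=NOT 1=0 -> 1010
Cycle of length 2 starting at step 0 -> no fixed point

Answer: cycle 2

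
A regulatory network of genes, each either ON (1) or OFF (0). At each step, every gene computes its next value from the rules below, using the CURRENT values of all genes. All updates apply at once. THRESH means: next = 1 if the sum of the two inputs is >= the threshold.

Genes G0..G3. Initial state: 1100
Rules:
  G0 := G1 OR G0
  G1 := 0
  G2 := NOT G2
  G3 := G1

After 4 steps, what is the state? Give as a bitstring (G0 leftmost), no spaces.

Step 1: G0=G1|G0=1|1=1 G1=0(const) G2=NOT G2=NOT 0=1 G3=G1=1 -> 1011
Step 2: G0=G1|G0=0|1=1 G1=0(const) G2=NOT G2=NOT 1=0 G3=G1=0 -> 1000
Step 3: G0=G1|G0=0|1=1 G1=0(const) G2=NOT G2=NOT 0=1 G3=G1=0 -> 1010
Step 4: G0=G1|G0=0|1=1 G1=0(const) G2=NOT G2=NOT 1=0 G3=G1=0 -> 1000

1000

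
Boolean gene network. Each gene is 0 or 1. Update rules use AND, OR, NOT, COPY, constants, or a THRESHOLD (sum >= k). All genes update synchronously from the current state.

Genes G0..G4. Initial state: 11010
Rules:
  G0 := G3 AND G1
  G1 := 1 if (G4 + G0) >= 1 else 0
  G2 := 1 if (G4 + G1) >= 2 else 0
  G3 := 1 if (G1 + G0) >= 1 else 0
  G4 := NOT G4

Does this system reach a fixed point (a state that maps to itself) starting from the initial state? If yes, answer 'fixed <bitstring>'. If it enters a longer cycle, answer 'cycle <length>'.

Step 0: 11010
Step 1: G0=G3&G1=1&1=1 G1=(0+1>=1)=1 G2=(0+1>=2)=0 G3=(1+1>=1)=1 G4=NOT G4=NOT 0=1 -> 11011
Step 2: G0=G3&G1=1&1=1 G1=(1+1>=1)=1 G2=(1+1>=2)=1 G3=(1+1>=1)=1 G4=NOT G4=NOT 1=0 -> 11110
Step 3: G0=G3&G1=1&1=1 G1=(0+1>=1)=1 G2=(0+1>=2)=0 G3=(1+1>=1)=1 G4=NOT G4=NOT 0=1 -> 11011
Cycle of length 2 starting at step 1 -> no fixed point

Answer: cycle 2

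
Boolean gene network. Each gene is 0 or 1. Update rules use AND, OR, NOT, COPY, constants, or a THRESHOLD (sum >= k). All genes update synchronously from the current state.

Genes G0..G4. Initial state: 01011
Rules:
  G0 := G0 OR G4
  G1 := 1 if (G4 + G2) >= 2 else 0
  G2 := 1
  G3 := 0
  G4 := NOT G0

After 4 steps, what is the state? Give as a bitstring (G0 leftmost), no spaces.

Step 1: G0=G0|G4=0|1=1 G1=(1+0>=2)=0 G2=1(const) G3=0(const) G4=NOT G0=NOT 0=1 -> 10101
Step 2: G0=G0|G4=1|1=1 G1=(1+1>=2)=1 G2=1(const) G3=0(const) G4=NOT G0=NOT 1=0 -> 11100
Step 3: G0=G0|G4=1|0=1 G1=(0+1>=2)=0 G2=1(const) G3=0(const) G4=NOT G0=NOT 1=0 -> 10100
Step 4: G0=G0|G4=1|0=1 G1=(0+1>=2)=0 G2=1(const) G3=0(const) G4=NOT G0=NOT 1=0 -> 10100

10100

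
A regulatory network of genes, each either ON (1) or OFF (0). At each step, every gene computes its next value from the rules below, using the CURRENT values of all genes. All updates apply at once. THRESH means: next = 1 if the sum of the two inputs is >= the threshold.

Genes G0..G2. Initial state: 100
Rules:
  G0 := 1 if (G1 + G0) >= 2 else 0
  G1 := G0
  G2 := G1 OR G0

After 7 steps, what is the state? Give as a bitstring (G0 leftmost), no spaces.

Step 1: G0=(0+1>=2)=0 G1=G0=1 G2=G1|G0=0|1=1 -> 011
Step 2: G0=(1+0>=2)=0 G1=G0=0 G2=G1|G0=1|0=1 -> 001
Step 3: G0=(0+0>=2)=0 G1=G0=0 G2=G1|G0=0|0=0 -> 000
Step 4: G0=(0+0>=2)=0 G1=G0=0 G2=G1|G0=0|0=0 -> 000
Step 5: G0=(0+0>=2)=0 G1=G0=0 G2=G1|G0=0|0=0 -> 000
Step 6: G0=(0+0>=2)=0 G1=G0=0 G2=G1|G0=0|0=0 -> 000
Step 7: G0=(0+0>=2)=0 G1=G0=0 G2=G1|G0=0|0=0 -> 000

000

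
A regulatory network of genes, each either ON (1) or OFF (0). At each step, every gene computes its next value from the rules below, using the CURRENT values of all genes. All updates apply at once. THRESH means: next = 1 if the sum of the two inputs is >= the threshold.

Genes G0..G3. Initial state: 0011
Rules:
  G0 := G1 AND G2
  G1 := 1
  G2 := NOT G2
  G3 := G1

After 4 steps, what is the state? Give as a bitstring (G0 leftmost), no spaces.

Step 1: G0=G1&G2=0&1=0 G1=1(const) G2=NOT G2=NOT 1=0 G3=G1=0 -> 0100
Step 2: G0=G1&G2=1&0=0 G1=1(const) G2=NOT G2=NOT 0=1 G3=G1=1 -> 0111
Step 3: G0=G1&G2=1&1=1 G1=1(const) G2=NOT G2=NOT 1=0 G3=G1=1 -> 1101
Step 4: G0=G1&G2=1&0=0 G1=1(const) G2=NOT G2=NOT 0=1 G3=G1=1 -> 0111

0111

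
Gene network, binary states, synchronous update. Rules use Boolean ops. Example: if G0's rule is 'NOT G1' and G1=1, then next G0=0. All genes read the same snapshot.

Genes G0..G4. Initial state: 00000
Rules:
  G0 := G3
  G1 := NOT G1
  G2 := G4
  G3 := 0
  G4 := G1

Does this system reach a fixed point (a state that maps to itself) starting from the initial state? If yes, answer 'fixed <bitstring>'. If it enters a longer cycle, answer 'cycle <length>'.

Answer: cycle 2

Derivation:
Step 0: 00000
Step 1: G0=G3=0 G1=NOT G1=NOT 0=1 G2=G4=0 G3=0(const) G4=G1=0 -> 01000
Step 2: G0=G3=0 G1=NOT G1=NOT 1=0 G2=G4=0 G3=0(const) G4=G1=1 -> 00001
Step 3: G0=G3=0 G1=NOT G1=NOT 0=1 G2=G4=1 G3=0(const) G4=G1=0 -> 01100
Step 4: G0=G3=0 G1=NOT G1=NOT 1=0 G2=G4=0 G3=0(const) G4=G1=1 -> 00001
Cycle of length 2 starting at step 2 -> no fixed point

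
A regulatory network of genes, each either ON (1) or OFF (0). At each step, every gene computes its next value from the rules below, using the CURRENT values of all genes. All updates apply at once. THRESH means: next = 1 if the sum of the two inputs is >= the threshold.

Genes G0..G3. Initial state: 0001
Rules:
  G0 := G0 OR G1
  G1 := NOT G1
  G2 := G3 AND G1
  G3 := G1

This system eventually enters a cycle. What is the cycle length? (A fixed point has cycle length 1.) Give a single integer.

Answer: 2

Derivation:
Step 0: 0001
Step 1: G0=G0|G1=0|0=0 G1=NOT G1=NOT 0=1 G2=G3&G1=1&0=0 G3=G1=0 -> 0100
Step 2: G0=G0|G1=0|1=1 G1=NOT G1=NOT 1=0 G2=G3&G1=0&1=0 G3=G1=1 -> 1001
Step 3: G0=G0|G1=1|0=1 G1=NOT G1=NOT 0=1 G2=G3&G1=1&0=0 G3=G1=0 -> 1100
Step 4: G0=G0|G1=1|1=1 G1=NOT G1=NOT 1=0 G2=G3&G1=0&1=0 G3=G1=1 -> 1001
State from step 4 equals state from step 2 -> cycle length 2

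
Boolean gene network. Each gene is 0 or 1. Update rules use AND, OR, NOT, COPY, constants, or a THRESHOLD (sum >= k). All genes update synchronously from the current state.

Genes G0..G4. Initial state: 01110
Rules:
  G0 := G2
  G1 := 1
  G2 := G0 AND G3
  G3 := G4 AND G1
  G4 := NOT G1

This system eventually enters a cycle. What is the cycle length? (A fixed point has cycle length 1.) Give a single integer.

Answer: 1

Derivation:
Step 0: 01110
Step 1: G0=G2=1 G1=1(const) G2=G0&G3=0&1=0 G3=G4&G1=0&1=0 G4=NOT G1=NOT 1=0 -> 11000
Step 2: G0=G2=0 G1=1(const) G2=G0&G3=1&0=0 G3=G4&G1=0&1=0 G4=NOT G1=NOT 1=0 -> 01000
Step 3: G0=G2=0 G1=1(const) G2=G0&G3=0&0=0 G3=G4&G1=0&1=0 G4=NOT G1=NOT 1=0 -> 01000
State from step 3 equals state from step 2 -> cycle length 1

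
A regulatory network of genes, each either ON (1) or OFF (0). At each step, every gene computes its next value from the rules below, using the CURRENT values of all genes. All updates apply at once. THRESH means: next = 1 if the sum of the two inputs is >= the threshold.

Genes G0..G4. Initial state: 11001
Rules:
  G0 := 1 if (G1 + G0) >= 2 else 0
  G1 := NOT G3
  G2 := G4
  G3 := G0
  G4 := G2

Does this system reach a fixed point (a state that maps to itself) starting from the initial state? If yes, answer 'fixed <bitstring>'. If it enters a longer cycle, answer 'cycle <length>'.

Step 0: 11001
Step 1: G0=(1+1>=2)=1 G1=NOT G3=NOT 0=1 G2=G4=1 G3=G0=1 G4=G2=0 -> 11110
Step 2: G0=(1+1>=2)=1 G1=NOT G3=NOT 1=0 G2=G4=0 G3=G0=1 G4=G2=1 -> 10011
Step 3: G0=(0+1>=2)=0 G1=NOT G3=NOT 1=0 G2=G4=1 G3=G0=1 G4=G2=0 -> 00110
Step 4: G0=(0+0>=2)=0 G1=NOT G3=NOT 1=0 G2=G4=0 G3=G0=0 G4=G2=1 -> 00001
Step 5: G0=(0+0>=2)=0 G1=NOT G3=NOT 0=1 G2=G4=1 G3=G0=0 G4=G2=0 -> 01100
Step 6: G0=(1+0>=2)=0 G1=NOT G3=NOT 0=1 G2=G4=0 G3=G0=0 G4=G2=1 -> 01001
Step 7: G0=(1+0>=2)=0 G1=NOT G3=NOT 0=1 G2=G4=1 G3=G0=0 G4=G2=0 -> 01100
Cycle of length 2 starting at step 5 -> no fixed point

Answer: cycle 2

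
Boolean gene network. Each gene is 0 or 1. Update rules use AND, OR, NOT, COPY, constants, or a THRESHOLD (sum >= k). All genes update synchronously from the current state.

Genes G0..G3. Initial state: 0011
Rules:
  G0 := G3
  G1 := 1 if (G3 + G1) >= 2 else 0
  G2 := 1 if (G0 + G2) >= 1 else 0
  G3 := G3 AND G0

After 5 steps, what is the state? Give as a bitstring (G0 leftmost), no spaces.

Step 1: G0=G3=1 G1=(1+0>=2)=0 G2=(0+1>=1)=1 G3=G3&G0=1&0=0 -> 1010
Step 2: G0=G3=0 G1=(0+0>=2)=0 G2=(1+1>=1)=1 G3=G3&G0=0&1=0 -> 0010
Step 3: G0=G3=0 G1=(0+0>=2)=0 G2=(0+1>=1)=1 G3=G3&G0=0&0=0 -> 0010
Step 4: G0=G3=0 G1=(0+0>=2)=0 G2=(0+1>=1)=1 G3=G3&G0=0&0=0 -> 0010
Step 5: G0=G3=0 G1=(0+0>=2)=0 G2=(0+1>=1)=1 G3=G3&G0=0&0=0 -> 0010

0010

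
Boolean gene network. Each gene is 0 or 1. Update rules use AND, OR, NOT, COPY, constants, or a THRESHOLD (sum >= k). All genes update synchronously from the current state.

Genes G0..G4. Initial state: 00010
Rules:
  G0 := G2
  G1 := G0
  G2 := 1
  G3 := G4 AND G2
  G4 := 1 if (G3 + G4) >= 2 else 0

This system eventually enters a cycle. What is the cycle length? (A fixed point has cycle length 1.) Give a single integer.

Answer: 1

Derivation:
Step 0: 00010
Step 1: G0=G2=0 G1=G0=0 G2=1(const) G3=G4&G2=0&0=0 G4=(1+0>=2)=0 -> 00100
Step 2: G0=G2=1 G1=G0=0 G2=1(const) G3=G4&G2=0&1=0 G4=(0+0>=2)=0 -> 10100
Step 3: G0=G2=1 G1=G0=1 G2=1(const) G3=G4&G2=0&1=0 G4=(0+0>=2)=0 -> 11100
Step 4: G0=G2=1 G1=G0=1 G2=1(const) G3=G4&G2=0&1=0 G4=(0+0>=2)=0 -> 11100
State from step 4 equals state from step 3 -> cycle length 1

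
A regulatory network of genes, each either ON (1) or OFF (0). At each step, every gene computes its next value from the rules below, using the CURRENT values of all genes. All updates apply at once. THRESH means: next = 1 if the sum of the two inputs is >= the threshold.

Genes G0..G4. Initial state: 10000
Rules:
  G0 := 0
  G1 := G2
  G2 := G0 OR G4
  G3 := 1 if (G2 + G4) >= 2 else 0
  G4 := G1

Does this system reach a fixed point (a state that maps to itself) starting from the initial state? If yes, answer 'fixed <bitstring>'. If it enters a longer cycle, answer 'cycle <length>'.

Step 0: 10000
Step 1: G0=0(const) G1=G2=0 G2=G0|G4=1|0=1 G3=(0+0>=2)=0 G4=G1=0 -> 00100
Step 2: G0=0(const) G1=G2=1 G2=G0|G4=0|0=0 G3=(1+0>=2)=0 G4=G1=0 -> 01000
Step 3: G0=0(const) G1=G2=0 G2=G0|G4=0|0=0 G3=(0+0>=2)=0 G4=G1=1 -> 00001
Step 4: G0=0(const) G1=G2=0 G2=G0|G4=0|1=1 G3=(0+1>=2)=0 G4=G1=0 -> 00100
Cycle of length 3 starting at step 1 -> no fixed point

Answer: cycle 3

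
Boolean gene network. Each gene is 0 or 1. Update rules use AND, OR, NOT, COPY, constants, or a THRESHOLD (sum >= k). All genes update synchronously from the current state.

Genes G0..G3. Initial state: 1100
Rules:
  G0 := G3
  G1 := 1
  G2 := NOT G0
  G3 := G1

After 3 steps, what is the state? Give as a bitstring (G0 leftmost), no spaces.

Step 1: G0=G3=0 G1=1(const) G2=NOT G0=NOT 1=0 G3=G1=1 -> 0101
Step 2: G0=G3=1 G1=1(const) G2=NOT G0=NOT 0=1 G3=G1=1 -> 1111
Step 3: G0=G3=1 G1=1(const) G2=NOT G0=NOT 1=0 G3=G1=1 -> 1101

1101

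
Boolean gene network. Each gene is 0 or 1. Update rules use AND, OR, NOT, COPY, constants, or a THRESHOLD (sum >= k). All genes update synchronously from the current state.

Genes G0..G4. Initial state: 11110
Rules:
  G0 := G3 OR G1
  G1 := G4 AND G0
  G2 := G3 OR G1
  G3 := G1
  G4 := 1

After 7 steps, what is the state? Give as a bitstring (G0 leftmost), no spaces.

Step 1: G0=G3|G1=1|1=1 G1=G4&G0=0&1=0 G2=G3|G1=1|1=1 G3=G1=1 G4=1(const) -> 10111
Step 2: G0=G3|G1=1|0=1 G1=G4&G0=1&1=1 G2=G3|G1=1|0=1 G3=G1=0 G4=1(const) -> 11101
Step 3: G0=G3|G1=0|1=1 G1=G4&G0=1&1=1 G2=G3|G1=0|1=1 G3=G1=1 G4=1(const) -> 11111
Step 4: G0=G3|G1=1|1=1 G1=G4&G0=1&1=1 G2=G3|G1=1|1=1 G3=G1=1 G4=1(const) -> 11111
Step 5: G0=G3|G1=1|1=1 G1=G4&G0=1&1=1 G2=G3|G1=1|1=1 G3=G1=1 G4=1(const) -> 11111
Step 6: G0=G3|G1=1|1=1 G1=G4&G0=1&1=1 G2=G3|G1=1|1=1 G3=G1=1 G4=1(const) -> 11111
Step 7: G0=G3|G1=1|1=1 G1=G4&G0=1&1=1 G2=G3|G1=1|1=1 G3=G1=1 G4=1(const) -> 11111

11111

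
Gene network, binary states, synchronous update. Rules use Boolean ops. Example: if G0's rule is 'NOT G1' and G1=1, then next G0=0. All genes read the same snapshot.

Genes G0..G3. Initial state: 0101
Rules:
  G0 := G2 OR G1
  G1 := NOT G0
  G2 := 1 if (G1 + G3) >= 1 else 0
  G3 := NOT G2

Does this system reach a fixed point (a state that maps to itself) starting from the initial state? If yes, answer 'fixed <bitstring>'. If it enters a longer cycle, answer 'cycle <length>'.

Answer: cycle 5

Derivation:
Step 0: 0101
Step 1: G0=G2|G1=0|1=1 G1=NOT G0=NOT 0=1 G2=(1+1>=1)=1 G3=NOT G2=NOT 0=1 -> 1111
Step 2: G0=G2|G1=1|1=1 G1=NOT G0=NOT 1=0 G2=(1+1>=1)=1 G3=NOT G2=NOT 1=0 -> 1010
Step 3: G0=G2|G1=1|0=1 G1=NOT G0=NOT 1=0 G2=(0+0>=1)=0 G3=NOT G2=NOT 1=0 -> 1000
Step 4: G0=G2|G1=0|0=0 G1=NOT G0=NOT 1=0 G2=(0+0>=1)=0 G3=NOT G2=NOT 0=1 -> 0001
Step 5: G0=G2|G1=0|0=0 G1=NOT G0=NOT 0=1 G2=(0+1>=1)=1 G3=NOT G2=NOT 0=1 -> 0111
Step 6: G0=G2|G1=1|1=1 G1=NOT G0=NOT 0=1 G2=(1+1>=1)=1 G3=NOT G2=NOT 1=0 -> 1110
Step 7: G0=G2|G1=1|1=1 G1=NOT G0=NOT 1=0 G2=(1+0>=1)=1 G3=NOT G2=NOT 1=0 -> 1010
Cycle of length 5 starting at step 2 -> no fixed point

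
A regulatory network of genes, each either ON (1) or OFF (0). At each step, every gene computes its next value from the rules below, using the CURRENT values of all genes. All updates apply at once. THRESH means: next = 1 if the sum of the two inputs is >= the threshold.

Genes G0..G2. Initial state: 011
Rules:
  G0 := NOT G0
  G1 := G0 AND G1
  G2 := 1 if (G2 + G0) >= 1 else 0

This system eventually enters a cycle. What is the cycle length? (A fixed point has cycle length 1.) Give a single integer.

Step 0: 011
Step 1: G0=NOT G0=NOT 0=1 G1=G0&G1=0&1=0 G2=(1+0>=1)=1 -> 101
Step 2: G0=NOT G0=NOT 1=0 G1=G0&G1=1&0=0 G2=(1+1>=1)=1 -> 001
Step 3: G0=NOT G0=NOT 0=1 G1=G0&G1=0&0=0 G2=(1+0>=1)=1 -> 101
State from step 3 equals state from step 1 -> cycle length 2

Answer: 2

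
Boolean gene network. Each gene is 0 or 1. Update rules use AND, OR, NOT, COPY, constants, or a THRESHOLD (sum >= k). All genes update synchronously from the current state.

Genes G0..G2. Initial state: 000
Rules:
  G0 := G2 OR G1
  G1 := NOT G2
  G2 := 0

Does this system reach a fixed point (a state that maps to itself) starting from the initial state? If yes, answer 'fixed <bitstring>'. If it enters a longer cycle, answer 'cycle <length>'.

Answer: fixed 110

Derivation:
Step 0: 000
Step 1: G0=G2|G1=0|0=0 G1=NOT G2=NOT 0=1 G2=0(const) -> 010
Step 2: G0=G2|G1=0|1=1 G1=NOT G2=NOT 0=1 G2=0(const) -> 110
Step 3: G0=G2|G1=0|1=1 G1=NOT G2=NOT 0=1 G2=0(const) -> 110
Fixed point reached at step 2: 110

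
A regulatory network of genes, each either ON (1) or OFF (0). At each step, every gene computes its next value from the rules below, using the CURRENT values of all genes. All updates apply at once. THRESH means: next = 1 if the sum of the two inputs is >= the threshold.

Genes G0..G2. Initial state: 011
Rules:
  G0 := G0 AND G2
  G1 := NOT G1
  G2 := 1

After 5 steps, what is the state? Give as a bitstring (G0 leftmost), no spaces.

Step 1: G0=G0&G2=0&1=0 G1=NOT G1=NOT 1=0 G2=1(const) -> 001
Step 2: G0=G0&G2=0&1=0 G1=NOT G1=NOT 0=1 G2=1(const) -> 011
Step 3: G0=G0&G2=0&1=0 G1=NOT G1=NOT 1=0 G2=1(const) -> 001
Step 4: G0=G0&G2=0&1=0 G1=NOT G1=NOT 0=1 G2=1(const) -> 011
Step 5: G0=G0&G2=0&1=0 G1=NOT G1=NOT 1=0 G2=1(const) -> 001

001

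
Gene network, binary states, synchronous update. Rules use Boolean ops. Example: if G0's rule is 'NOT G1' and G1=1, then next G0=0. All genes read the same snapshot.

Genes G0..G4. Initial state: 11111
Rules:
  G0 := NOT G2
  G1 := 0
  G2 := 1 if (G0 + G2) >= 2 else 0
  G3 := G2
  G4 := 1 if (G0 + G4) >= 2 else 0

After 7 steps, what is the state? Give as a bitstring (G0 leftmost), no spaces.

Step 1: G0=NOT G2=NOT 1=0 G1=0(const) G2=(1+1>=2)=1 G3=G2=1 G4=(1+1>=2)=1 -> 00111
Step 2: G0=NOT G2=NOT 1=0 G1=0(const) G2=(0+1>=2)=0 G3=G2=1 G4=(0+1>=2)=0 -> 00010
Step 3: G0=NOT G2=NOT 0=1 G1=0(const) G2=(0+0>=2)=0 G3=G2=0 G4=(0+0>=2)=0 -> 10000
Step 4: G0=NOT G2=NOT 0=1 G1=0(const) G2=(1+0>=2)=0 G3=G2=0 G4=(1+0>=2)=0 -> 10000
Step 5: G0=NOT G2=NOT 0=1 G1=0(const) G2=(1+0>=2)=0 G3=G2=0 G4=(1+0>=2)=0 -> 10000
Step 6: G0=NOT G2=NOT 0=1 G1=0(const) G2=(1+0>=2)=0 G3=G2=0 G4=(1+0>=2)=0 -> 10000
Step 7: G0=NOT G2=NOT 0=1 G1=0(const) G2=(1+0>=2)=0 G3=G2=0 G4=(1+0>=2)=0 -> 10000

10000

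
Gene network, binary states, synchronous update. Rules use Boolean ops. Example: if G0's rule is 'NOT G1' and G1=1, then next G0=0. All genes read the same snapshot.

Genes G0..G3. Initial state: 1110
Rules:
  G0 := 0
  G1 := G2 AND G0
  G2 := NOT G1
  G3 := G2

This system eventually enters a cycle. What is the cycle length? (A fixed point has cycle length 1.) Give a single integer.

Step 0: 1110
Step 1: G0=0(const) G1=G2&G0=1&1=1 G2=NOT G1=NOT 1=0 G3=G2=1 -> 0101
Step 2: G0=0(const) G1=G2&G0=0&0=0 G2=NOT G1=NOT 1=0 G3=G2=0 -> 0000
Step 3: G0=0(const) G1=G2&G0=0&0=0 G2=NOT G1=NOT 0=1 G3=G2=0 -> 0010
Step 4: G0=0(const) G1=G2&G0=1&0=0 G2=NOT G1=NOT 0=1 G3=G2=1 -> 0011
Step 5: G0=0(const) G1=G2&G0=1&0=0 G2=NOT G1=NOT 0=1 G3=G2=1 -> 0011
State from step 5 equals state from step 4 -> cycle length 1

Answer: 1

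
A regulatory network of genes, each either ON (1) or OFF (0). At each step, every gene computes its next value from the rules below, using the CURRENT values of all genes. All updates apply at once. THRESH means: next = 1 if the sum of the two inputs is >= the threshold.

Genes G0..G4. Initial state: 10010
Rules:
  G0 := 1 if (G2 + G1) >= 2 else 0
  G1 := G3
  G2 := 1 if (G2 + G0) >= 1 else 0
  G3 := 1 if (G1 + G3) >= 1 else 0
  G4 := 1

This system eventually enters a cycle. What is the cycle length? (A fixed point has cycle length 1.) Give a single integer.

Step 0: 10010
Step 1: G0=(0+0>=2)=0 G1=G3=1 G2=(0+1>=1)=1 G3=(0+1>=1)=1 G4=1(const) -> 01111
Step 2: G0=(1+1>=2)=1 G1=G3=1 G2=(1+0>=1)=1 G3=(1+1>=1)=1 G4=1(const) -> 11111
Step 3: G0=(1+1>=2)=1 G1=G3=1 G2=(1+1>=1)=1 G3=(1+1>=1)=1 G4=1(const) -> 11111
State from step 3 equals state from step 2 -> cycle length 1

Answer: 1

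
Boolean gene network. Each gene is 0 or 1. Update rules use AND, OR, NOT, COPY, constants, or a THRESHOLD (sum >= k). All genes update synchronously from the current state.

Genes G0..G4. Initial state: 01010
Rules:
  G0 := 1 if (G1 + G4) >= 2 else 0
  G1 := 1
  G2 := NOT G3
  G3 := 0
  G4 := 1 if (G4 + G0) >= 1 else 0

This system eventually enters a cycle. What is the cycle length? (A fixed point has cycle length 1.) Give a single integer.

Answer: 1

Derivation:
Step 0: 01010
Step 1: G0=(1+0>=2)=0 G1=1(const) G2=NOT G3=NOT 1=0 G3=0(const) G4=(0+0>=1)=0 -> 01000
Step 2: G0=(1+0>=2)=0 G1=1(const) G2=NOT G3=NOT 0=1 G3=0(const) G4=(0+0>=1)=0 -> 01100
Step 3: G0=(1+0>=2)=0 G1=1(const) G2=NOT G3=NOT 0=1 G3=0(const) G4=(0+0>=1)=0 -> 01100
State from step 3 equals state from step 2 -> cycle length 1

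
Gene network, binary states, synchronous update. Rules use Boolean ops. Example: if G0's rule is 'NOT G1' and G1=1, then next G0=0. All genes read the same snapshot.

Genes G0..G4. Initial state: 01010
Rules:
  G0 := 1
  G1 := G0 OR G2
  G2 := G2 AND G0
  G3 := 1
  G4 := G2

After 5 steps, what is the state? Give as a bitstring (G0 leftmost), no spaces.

Step 1: G0=1(const) G1=G0|G2=0|0=0 G2=G2&G0=0&0=0 G3=1(const) G4=G2=0 -> 10010
Step 2: G0=1(const) G1=G0|G2=1|0=1 G2=G2&G0=0&1=0 G3=1(const) G4=G2=0 -> 11010
Step 3: G0=1(const) G1=G0|G2=1|0=1 G2=G2&G0=0&1=0 G3=1(const) G4=G2=0 -> 11010
Step 4: G0=1(const) G1=G0|G2=1|0=1 G2=G2&G0=0&1=0 G3=1(const) G4=G2=0 -> 11010
Step 5: G0=1(const) G1=G0|G2=1|0=1 G2=G2&G0=0&1=0 G3=1(const) G4=G2=0 -> 11010

11010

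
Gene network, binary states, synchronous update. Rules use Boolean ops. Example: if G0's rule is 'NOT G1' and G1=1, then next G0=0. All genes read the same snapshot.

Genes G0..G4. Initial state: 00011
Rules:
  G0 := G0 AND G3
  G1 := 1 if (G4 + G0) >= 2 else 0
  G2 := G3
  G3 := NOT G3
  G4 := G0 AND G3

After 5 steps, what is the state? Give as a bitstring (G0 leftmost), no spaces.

Step 1: G0=G0&G3=0&1=0 G1=(1+0>=2)=0 G2=G3=1 G3=NOT G3=NOT 1=0 G4=G0&G3=0&1=0 -> 00100
Step 2: G0=G0&G3=0&0=0 G1=(0+0>=2)=0 G2=G3=0 G3=NOT G3=NOT 0=1 G4=G0&G3=0&0=0 -> 00010
Step 3: G0=G0&G3=0&1=0 G1=(0+0>=2)=0 G2=G3=1 G3=NOT G3=NOT 1=0 G4=G0&G3=0&1=0 -> 00100
Step 4: G0=G0&G3=0&0=0 G1=(0+0>=2)=0 G2=G3=0 G3=NOT G3=NOT 0=1 G4=G0&G3=0&0=0 -> 00010
Step 5: G0=G0&G3=0&1=0 G1=(0+0>=2)=0 G2=G3=1 G3=NOT G3=NOT 1=0 G4=G0&G3=0&1=0 -> 00100

00100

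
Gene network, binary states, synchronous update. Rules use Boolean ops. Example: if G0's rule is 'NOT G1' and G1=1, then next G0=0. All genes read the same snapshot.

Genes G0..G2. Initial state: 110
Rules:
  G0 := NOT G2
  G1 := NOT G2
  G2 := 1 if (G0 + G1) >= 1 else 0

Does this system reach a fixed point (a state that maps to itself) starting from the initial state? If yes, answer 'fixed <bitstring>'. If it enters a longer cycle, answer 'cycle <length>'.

Step 0: 110
Step 1: G0=NOT G2=NOT 0=1 G1=NOT G2=NOT 0=1 G2=(1+1>=1)=1 -> 111
Step 2: G0=NOT G2=NOT 1=0 G1=NOT G2=NOT 1=0 G2=(1+1>=1)=1 -> 001
Step 3: G0=NOT G2=NOT 1=0 G1=NOT G2=NOT 1=0 G2=(0+0>=1)=0 -> 000
Step 4: G0=NOT G2=NOT 0=1 G1=NOT G2=NOT 0=1 G2=(0+0>=1)=0 -> 110
Cycle of length 4 starting at step 0 -> no fixed point

Answer: cycle 4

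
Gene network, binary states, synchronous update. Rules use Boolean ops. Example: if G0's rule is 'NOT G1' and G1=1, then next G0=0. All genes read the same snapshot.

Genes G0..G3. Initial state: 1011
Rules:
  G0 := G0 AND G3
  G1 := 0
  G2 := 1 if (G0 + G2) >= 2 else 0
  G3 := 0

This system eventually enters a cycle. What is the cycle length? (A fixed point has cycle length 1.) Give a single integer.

Step 0: 1011
Step 1: G0=G0&G3=1&1=1 G1=0(const) G2=(1+1>=2)=1 G3=0(const) -> 1010
Step 2: G0=G0&G3=1&0=0 G1=0(const) G2=(1+1>=2)=1 G3=0(const) -> 0010
Step 3: G0=G0&G3=0&0=0 G1=0(const) G2=(0+1>=2)=0 G3=0(const) -> 0000
Step 4: G0=G0&G3=0&0=0 G1=0(const) G2=(0+0>=2)=0 G3=0(const) -> 0000
State from step 4 equals state from step 3 -> cycle length 1

Answer: 1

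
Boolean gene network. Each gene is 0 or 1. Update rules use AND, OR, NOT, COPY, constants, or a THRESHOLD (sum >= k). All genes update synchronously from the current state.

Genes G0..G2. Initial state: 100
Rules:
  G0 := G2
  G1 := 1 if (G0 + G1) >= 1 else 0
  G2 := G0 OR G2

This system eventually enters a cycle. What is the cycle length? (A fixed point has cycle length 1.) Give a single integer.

Step 0: 100
Step 1: G0=G2=0 G1=(1+0>=1)=1 G2=G0|G2=1|0=1 -> 011
Step 2: G0=G2=1 G1=(0+1>=1)=1 G2=G0|G2=0|1=1 -> 111
Step 3: G0=G2=1 G1=(1+1>=1)=1 G2=G0|G2=1|1=1 -> 111
State from step 3 equals state from step 2 -> cycle length 1

Answer: 1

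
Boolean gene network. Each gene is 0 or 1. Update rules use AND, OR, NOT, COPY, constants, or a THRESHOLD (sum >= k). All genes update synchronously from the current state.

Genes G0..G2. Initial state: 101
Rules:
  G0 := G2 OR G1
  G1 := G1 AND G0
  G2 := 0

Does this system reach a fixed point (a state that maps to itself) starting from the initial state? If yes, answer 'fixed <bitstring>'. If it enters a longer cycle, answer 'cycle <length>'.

Step 0: 101
Step 1: G0=G2|G1=1|0=1 G1=G1&G0=0&1=0 G2=0(const) -> 100
Step 2: G0=G2|G1=0|0=0 G1=G1&G0=0&1=0 G2=0(const) -> 000
Step 3: G0=G2|G1=0|0=0 G1=G1&G0=0&0=0 G2=0(const) -> 000
Fixed point reached at step 2: 000

Answer: fixed 000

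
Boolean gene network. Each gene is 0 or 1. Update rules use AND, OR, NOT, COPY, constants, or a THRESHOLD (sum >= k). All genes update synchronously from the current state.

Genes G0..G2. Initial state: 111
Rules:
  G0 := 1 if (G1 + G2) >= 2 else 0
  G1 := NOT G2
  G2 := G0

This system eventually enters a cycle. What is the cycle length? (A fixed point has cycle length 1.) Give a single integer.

Answer: 1

Derivation:
Step 0: 111
Step 1: G0=(1+1>=2)=1 G1=NOT G2=NOT 1=0 G2=G0=1 -> 101
Step 2: G0=(0+1>=2)=0 G1=NOT G2=NOT 1=0 G2=G0=1 -> 001
Step 3: G0=(0+1>=2)=0 G1=NOT G2=NOT 1=0 G2=G0=0 -> 000
Step 4: G0=(0+0>=2)=0 G1=NOT G2=NOT 0=1 G2=G0=0 -> 010
Step 5: G0=(1+0>=2)=0 G1=NOT G2=NOT 0=1 G2=G0=0 -> 010
State from step 5 equals state from step 4 -> cycle length 1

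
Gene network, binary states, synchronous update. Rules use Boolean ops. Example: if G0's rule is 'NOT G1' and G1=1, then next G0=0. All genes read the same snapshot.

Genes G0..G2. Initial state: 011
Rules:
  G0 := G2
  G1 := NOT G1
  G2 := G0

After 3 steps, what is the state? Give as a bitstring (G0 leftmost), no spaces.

Step 1: G0=G2=1 G1=NOT G1=NOT 1=0 G2=G0=0 -> 100
Step 2: G0=G2=0 G1=NOT G1=NOT 0=1 G2=G0=1 -> 011
Step 3: G0=G2=1 G1=NOT G1=NOT 1=0 G2=G0=0 -> 100

100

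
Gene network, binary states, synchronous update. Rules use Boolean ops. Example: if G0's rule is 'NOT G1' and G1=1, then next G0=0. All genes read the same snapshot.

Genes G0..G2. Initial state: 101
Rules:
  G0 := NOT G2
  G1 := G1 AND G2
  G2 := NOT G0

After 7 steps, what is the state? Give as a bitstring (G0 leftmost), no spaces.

Step 1: G0=NOT G2=NOT 1=0 G1=G1&G2=0&1=0 G2=NOT G0=NOT 1=0 -> 000
Step 2: G0=NOT G2=NOT 0=1 G1=G1&G2=0&0=0 G2=NOT G0=NOT 0=1 -> 101
Step 3: G0=NOT G2=NOT 1=0 G1=G1&G2=0&1=0 G2=NOT G0=NOT 1=0 -> 000
Step 4: G0=NOT G2=NOT 0=1 G1=G1&G2=0&0=0 G2=NOT G0=NOT 0=1 -> 101
Step 5: G0=NOT G2=NOT 1=0 G1=G1&G2=0&1=0 G2=NOT G0=NOT 1=0 -> 000
Step 6: G0=NOT G2=NOT 0=1 G1=G1&G2=0&0=0 G2=NOT G0=NOT 0=1 -> 101
Step 7: G0=NOT G2=NOT 1=0 G1=G1&G2=0&1=0 G2=NOT G0=NOT 1=0 -> 000

000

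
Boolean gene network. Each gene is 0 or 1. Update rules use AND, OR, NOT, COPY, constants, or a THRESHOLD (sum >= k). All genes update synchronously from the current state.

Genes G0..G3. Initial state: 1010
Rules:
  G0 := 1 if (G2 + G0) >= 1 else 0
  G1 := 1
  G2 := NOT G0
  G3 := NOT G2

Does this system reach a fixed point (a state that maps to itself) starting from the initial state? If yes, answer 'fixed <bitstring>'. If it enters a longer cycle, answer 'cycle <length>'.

Step 0: 1010
Step 1: G0=(1+1>=1)=1 G1=1(const) G2=NOT G0=NOT 1=0 G3=NOT G2=NOT 1=0 -> 1100
Step 2: G0=(0+1>=1)=1 G1=1(const) G2=NOT G0=NOT 1=0 G3=NOT G2=NOT 0=1 -> 1101
Step 3: G0=(0+1>=1)=1 G1=1(const) G2=NOT G0=NOT 1=0 G3=NOT G2=NOT 0=1 -> 1101
Fixed point reached at step 2: 1101

Answer: fixed 1101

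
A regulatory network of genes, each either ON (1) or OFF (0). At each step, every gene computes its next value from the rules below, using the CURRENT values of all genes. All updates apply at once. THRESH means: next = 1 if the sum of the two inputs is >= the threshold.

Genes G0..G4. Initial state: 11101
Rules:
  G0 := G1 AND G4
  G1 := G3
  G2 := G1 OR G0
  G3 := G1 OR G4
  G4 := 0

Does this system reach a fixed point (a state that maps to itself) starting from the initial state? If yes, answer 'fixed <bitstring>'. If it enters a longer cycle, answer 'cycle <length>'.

Step 0: 11101
Step 1: G0=G1&G4=1&1=1 G1=G3=0 G2=G1|G0=1|1=1 G3=G1|G4=1|1=1 G4=0(const) -> 10110
Step 2: G0=G1&G4=0&0=0 G1=G3=1 G2=G1|G0=0|1=1 G3=G1|G4=0|0=0 G4=0(const) -> 01100
Step 3: G0=G1&G4=1&0=0 G1=G3=0 G2=G1|G0=1|0=1 G3=G1|G4=1|0=1 G4=0(const) -> 00110
Step 4: G0=G1&G4=0&0=0 G1=G3=1 G2=G1|G0=0|0=0 G3=G1|G4=0|0=0 G4=0(const) -> 01000
Step 5: G0=G1&G4=1&0=0 G1=G3=0 G2=G1|G0=1|0=1 G3=G1|G4=1|0=1 G4=0(const) -> 00110
Cycle of length 2 starting at step 3 -> no fixed point

Answer: cycle 2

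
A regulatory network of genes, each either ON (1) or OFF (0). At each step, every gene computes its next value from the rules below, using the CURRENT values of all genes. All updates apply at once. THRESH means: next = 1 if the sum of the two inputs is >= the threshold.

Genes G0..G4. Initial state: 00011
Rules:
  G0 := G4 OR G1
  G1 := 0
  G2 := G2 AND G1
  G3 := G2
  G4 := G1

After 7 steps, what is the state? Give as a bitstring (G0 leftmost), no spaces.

Step 1: G0=G4|G1=1|0=1 G1=0(const) G2=G2&G1=0&0=0 G3=G2=0 G4=G1=0 -> 10000
Step 2: G0=G4|G1=0|0=0 G1=0(const) G2=G2&G1=0&0=0 G3=G2=0 G4=G1=0 -> 00000
Step 3: G0=G4|G1=0|0=0 G1=0(const) G2=G2&G1=0&0=0 G3=G2=0 G4=G1=0 -> 00000
Step 4: G0=G4|G1=0|0=0 G1=0(const) G2=G2&G1=0&0=0 G3=G2=0 G4=G1=0 -> 00000
Step 5: G0=G4|G1=0|0=0 G1=0(const) G2=G2&G1=0&0=0 G3=G2=0 G4=G1=0 -> 00000
Step 6: G0=G4|G1=0|0=0 G1=0(const) G2=G2&G1=0&0=0 G3=G2=0 G4=G1=0 -> 00000
Step 7: G0=G4|G1=0|0=0 G1=0(const) G2=G2&G1=0&0=0 G3=G2=0 G4=G1=0 -> 00000

00000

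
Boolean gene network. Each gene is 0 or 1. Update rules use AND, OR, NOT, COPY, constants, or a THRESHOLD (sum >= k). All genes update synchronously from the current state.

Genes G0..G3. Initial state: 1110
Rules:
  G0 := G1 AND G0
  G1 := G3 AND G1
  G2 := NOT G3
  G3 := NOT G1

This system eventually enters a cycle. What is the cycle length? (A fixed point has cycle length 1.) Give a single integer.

Step 0: 1110
Step 1: G0=G1&G0=1&1=1 G1=G3&G1=0&1=0 G2=NOT G3=NOT 0=1 G3=NOT G1=NOT 1=0 -> 1010
Step 2: G0=G1&G0=0&1=0 G1=G3&G1=0&0=0 G2=NOT G3=NOT 0=1 G3=NOT G1=NOT 0=1 -> 0011
Step 3: G0=G1&G0=0&0=0 G1=G3&G1=1&0=0 G2=NOT G3=NOT 1=0 G3=NOT G1=NOT 0=1 -> 0001
Step 4: G0=G1&G0=0&0=0 G1=G3&G1=1&0=0 G2=NOT G3=NOT 1=0 G3=NOT G1=NOT 0=1 -> 0001
State from step 4 equals state from step 3 -> cycle length 1

Answer: 1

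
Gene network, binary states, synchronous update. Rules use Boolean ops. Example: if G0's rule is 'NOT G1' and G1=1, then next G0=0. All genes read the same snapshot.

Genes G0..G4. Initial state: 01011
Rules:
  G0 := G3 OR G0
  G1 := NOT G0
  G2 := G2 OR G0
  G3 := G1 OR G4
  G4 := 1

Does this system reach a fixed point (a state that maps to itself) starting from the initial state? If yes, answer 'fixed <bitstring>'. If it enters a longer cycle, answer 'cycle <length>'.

Answer: fixed 10111

Derivation:
Step 0: 01011
Step 1: G0=G3|G0=1|0=1 G1=NOT G0=NOT 0=1 G2=G2|G0=0|0=0 G3=G1|G4=1|1=1 G4=1(const) -> 11011
Step 2: G0=G3|G0=1|1=1 G1=NOT G0=NOT 1=0 G2=G2|G0=0|1=1 G3=G1|G4=1|1=1 G4=1(const) -> 10111
Step 3: G0=G3|G0=1|1=1 G1=NOT G0=NOT 1=0 G2=G2|G0=1|1=1 G3=G1|G4=0|1=1 G4=1(const) -> 10111
Fixed point reached at step 2: 10111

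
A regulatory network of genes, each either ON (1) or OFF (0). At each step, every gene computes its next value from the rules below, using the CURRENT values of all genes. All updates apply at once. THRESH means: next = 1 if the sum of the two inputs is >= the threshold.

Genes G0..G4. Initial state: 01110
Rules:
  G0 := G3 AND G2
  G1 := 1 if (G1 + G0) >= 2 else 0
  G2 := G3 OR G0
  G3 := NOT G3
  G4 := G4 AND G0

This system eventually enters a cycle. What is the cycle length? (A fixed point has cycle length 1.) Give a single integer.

Answer: 2

Derivation:
Step 0: 01110
Step 1: G0=G3&G2=1&1=1 G1=(1+0>=2)=0 G2=G3|G0=1|0=1 G3=NOT G3=NOT 1=0 G4=G4&G0=0&0=0 -> 10100
Step 2: G0=G3&G2=0&1=0 G1=(0+1>=2)=0 G2=G3|G0=0|1=1 G3=NOT G3=NOT 0=1 G4=G4&G0=0&1=0 -> 00110
Step 3: G0=G3&G2=1&1=1 G1=(0+0>=2)=0 G2=G3|G0=1|0=1 G3=NOT G3=NOT 1=0 G4=G4&G0=0&0=0 -> 10100
State from step 3 equals state from step 1 -> cycle length 2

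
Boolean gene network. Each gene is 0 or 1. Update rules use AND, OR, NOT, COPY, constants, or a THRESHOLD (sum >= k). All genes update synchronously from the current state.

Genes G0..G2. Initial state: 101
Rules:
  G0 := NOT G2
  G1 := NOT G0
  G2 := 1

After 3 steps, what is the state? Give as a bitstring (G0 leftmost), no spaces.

Step 1: G0=NOT G2=NOT 1=0 G1=NOT G0=NOT 1=0 G2=1(const) -> 001
Step 2: G0=NOT G2=NOT 1=0 G1=NOT G0=NOT 0=1 G2=1(const) -> 011
Step 3: G0=NOT G2=NOT 1=0 G1=NOT G0=NOT 0=1 G2=1(const) -> 011

011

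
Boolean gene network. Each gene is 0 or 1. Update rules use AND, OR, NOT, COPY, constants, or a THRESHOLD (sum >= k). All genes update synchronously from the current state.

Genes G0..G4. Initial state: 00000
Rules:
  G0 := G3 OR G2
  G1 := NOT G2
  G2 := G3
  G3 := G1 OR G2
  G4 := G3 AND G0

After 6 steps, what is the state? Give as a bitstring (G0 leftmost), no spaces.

Step 1: G0=G3|G2=0|0=0 G1=NOT G2=NOT 0=1 G2=G3=0 G3=G1|G2=0|0=0 G4=G3&G0=0&0=0 -> 01000
Step 2: G0=G3|G2=0|0=0 G1=NOT G2=NOT 0=1 G2=G3=0 G3=G1|G2=1|0=1 G4=G3&G0=0&0=0 -> 01010
Step 3: G0=G3|G2=1|0=1 G1=NOT G2=NOT 0=1 G2=G3=1 G3=G1|G2=1|0=1 G4=G3&G0=1&0=0 -> 11110
Step 4: G0=G3|G2=1|1=1 G1=NOT G2=NOT 1=0 G2=G3=1 G3=G1|G2=1|1=1 G4=G3&G0=1&1=1 -> 10111
Step 5: G0=G3|G2=1|1=1 G1=NOT G2=NOT 1=0 G2=G3=1 G3=G1|G2=0|1=1 G4=G3&G0=1&1=1 -> 10111
Step 6: G0=G3|G2=1|1=1 G1=NOT G2=NOT 1=0 G2=G3=1 G3=G1|G2=0|1=1 G4=G3&G0=1&1=1 -> 10111

10111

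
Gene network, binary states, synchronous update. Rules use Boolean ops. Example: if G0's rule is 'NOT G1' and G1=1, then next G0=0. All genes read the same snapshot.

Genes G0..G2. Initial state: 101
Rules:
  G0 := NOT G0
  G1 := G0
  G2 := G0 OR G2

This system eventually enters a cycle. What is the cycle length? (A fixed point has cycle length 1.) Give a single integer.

Step 0: 101
Step 1: G0=NOT G0=NOT 1=0 G1=G0=1 G2=G0|G2=1|1=1 -> 011
Step 2: G0=NOT G0=NOT 0=1 G1=G0=0 G2=G0|G2=0|1=1 -> 101
State from step 2 equals state from step 0 -> cycle length 2

Answer: 2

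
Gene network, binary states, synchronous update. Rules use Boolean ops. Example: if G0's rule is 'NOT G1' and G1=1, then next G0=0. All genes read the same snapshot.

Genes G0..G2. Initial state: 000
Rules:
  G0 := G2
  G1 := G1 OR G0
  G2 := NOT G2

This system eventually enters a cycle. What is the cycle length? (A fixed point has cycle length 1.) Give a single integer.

Step 0: 000
Step 1: G0=G2=0 G1=G1|G0=0|0=0 G2=NOT G2=NOT 0=1 -> 001
Step 2: G0=G2=1 G1=G1|G0=0|0=0 G2=NOT G2=NOT 1=0 -> 100
Step 3: G0=G2=0 G1=G1|G0=0|1=1 G2=NOT G2=NOT 0=1 -> 011
Step 4: G0=G2=1 G1=G1|G0=1|0=1 G2=NOT G2=NOT 1=0 -> 110
Step 5: G0=G2=0 G1=G1|G0=1|1=1 G2=NOT G2=NOT 0=1 -> 011
State from step 5 equals state from step 3 -> cycle length 2

Answer: 2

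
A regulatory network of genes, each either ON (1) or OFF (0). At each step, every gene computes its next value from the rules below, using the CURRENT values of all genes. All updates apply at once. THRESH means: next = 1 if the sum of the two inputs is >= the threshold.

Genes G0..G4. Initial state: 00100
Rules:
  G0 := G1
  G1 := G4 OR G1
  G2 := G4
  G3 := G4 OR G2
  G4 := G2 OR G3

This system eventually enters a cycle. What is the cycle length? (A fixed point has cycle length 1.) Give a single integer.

Step 0: 00100
Step 1: G0=G1=0 G1=G4|G1=0|0=0 G2=G4=0 G3=G4|G2=0|1=1 G4=G2|G3=1|0=1 -> 00011
Step 2: G0=G1=0 G1=G4|G1=1|0=1 G2=G4=1 G3=G4|G2=1|0=1 G4=G2|G3=0|1=1 -> 01111
Step 3: G0=G1=1 G1=G4|G1=1|1=1 G2=G4=1 G3=G4|G2=1|1=1 G4=G2|G3=1|1=1 -> 11111
Step 4: G0=G1=1 G1=G4|G1=1|1=1 G2=G4=1 G3=G4|G2=1|1=1 G4=G2|G3=1|1=1 -> 11111
State from step 4 equals state from step 3 -> cycle length 1

Answer: 1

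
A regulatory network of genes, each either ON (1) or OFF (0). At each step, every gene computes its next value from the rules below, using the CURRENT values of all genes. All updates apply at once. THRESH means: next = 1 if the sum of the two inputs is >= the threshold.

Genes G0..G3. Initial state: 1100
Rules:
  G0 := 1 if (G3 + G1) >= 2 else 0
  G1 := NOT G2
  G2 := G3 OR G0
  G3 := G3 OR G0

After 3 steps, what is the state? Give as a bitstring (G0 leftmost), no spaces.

Step 1: G0=(0+1>=2)=0 G1=NOT G2=NOT 0=1 G2=G3|G0=0|1=1 G3=G3|G0=0|1=1 -> 0111
Step 2: G0=(1+1>=2)=1 G1=NOT G2=NOT 1=0 G2=G3|G0=1|0=1 G3=G3|G0=1|0=1 -> 1011
Step 3: G0=(1+0>=2)=0 G1=NOT G2=NOT 1=0 G2=G3|G0=1|1=1 G3=G3|G0=1|1=1 -> 0011

0011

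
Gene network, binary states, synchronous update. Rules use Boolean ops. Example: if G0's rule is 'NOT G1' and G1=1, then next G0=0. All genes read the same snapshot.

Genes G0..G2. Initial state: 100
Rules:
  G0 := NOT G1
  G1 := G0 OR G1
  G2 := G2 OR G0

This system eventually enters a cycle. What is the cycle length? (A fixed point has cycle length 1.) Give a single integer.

Answer: 1

Derivation:
Step 0: 100
Step 1: G0=NOT G1=NOT 0=1 G1=G0|G1=1|0=1 G2=G2|G0=0|1=1 -> 111
Step 2: G0=NOT G1=NOT 1=0 G1=G0|G1=1|1=1 G2=G2|G0=1|1=1 -> 011
Step 3: G0=NOT G1=NOT 1=0 G1=G0|G1=0|1=1 G2=G2|G0=1|0=1 -> 011
State from step 3 equals state from step 2 -> cycle length 1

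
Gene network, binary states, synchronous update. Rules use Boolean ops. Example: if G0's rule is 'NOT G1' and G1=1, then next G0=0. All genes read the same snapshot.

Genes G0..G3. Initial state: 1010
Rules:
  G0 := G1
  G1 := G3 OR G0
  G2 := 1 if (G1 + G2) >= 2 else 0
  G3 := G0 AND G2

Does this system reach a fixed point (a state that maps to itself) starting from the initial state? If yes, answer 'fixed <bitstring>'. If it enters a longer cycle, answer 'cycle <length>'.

Step 0: 1010
Step 1: G0=G1=0 G1=G3|G0=0|1=1 G2=(0+1>=2)=0 G3=G0&G2=1&1=1 -> 0101
Step 2: G0=G1=1 G1=G3|G0=1|0=1 G2=(1+0>=2)=0 G3=G0&G2=0&0=0 -> 1100
Step 3: G0=G1=1 G1=G3|G0=0|1=1 G2=(1+0>=2)=0 G3=G0&G2=1&0=0 -> 1100
Fixed point reached at step 2: 1100

Answer: fixed 1100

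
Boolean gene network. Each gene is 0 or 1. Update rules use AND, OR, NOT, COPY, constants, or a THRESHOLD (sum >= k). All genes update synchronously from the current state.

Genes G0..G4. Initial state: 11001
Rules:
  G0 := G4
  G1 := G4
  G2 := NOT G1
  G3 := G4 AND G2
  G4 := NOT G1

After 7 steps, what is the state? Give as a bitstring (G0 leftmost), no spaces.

Step 1: G0=G4=1 G1=G4=1 G2=NOT G1=NOT 1=0 G3=G4&G2=1&0=0 G4=NOT G1=NOT 1=0 -> 11000
Step 2: G0=G4=0 G1=G4=0 G2=NOT G1=NOT 1=0 G3=G4&G2=0&0=0 G4=NOT G1=NOT 1=0 -> 00000
Step 3: G0=G4=0 G1=G4=0 G2=NOT G1=NOT 0=1 G3=G4&G2=0&0=0 G4=NOT G1=NOT 0=1 -> 00101
Step 4: G0=G4=1 G1=G4=1 G2=NOT G1=NOT 0=1 G3=G4&G2=1&1=1 G4=NOT G1=NOT 0=1 -> 11111
Step 5: G0=G4=1 G1=G4=1 G2=NOT G1=NOT 1=0 G3=G4&G2=1&1=1 G4=NOT G1=NOT 1=0 -> 11010
Step 6: G0=G4=0 G1=G4=0 G2=NOT G1=NOT 1=0 G3=G4&G2=0&0=0 G4=NOT G1=NOT 1=0 -> 00000
Step 7: G0=G4=0 G1=G4=0 G2=NOT G1=NOT 0=1 G3=G4&G2=0&0=0 G4=NOT G1=NOT 0=1 -> 00101

00101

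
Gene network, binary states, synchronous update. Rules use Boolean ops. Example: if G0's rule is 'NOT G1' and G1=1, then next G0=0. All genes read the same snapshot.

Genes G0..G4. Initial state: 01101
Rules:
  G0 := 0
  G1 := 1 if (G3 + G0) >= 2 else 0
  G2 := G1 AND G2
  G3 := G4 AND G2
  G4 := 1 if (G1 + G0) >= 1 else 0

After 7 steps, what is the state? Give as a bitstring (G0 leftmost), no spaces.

Step 1: G0=0(const) G1=(0+0>=2)=0 G2=G1&G2=1&1=1 G3=G4&G2=1&1=1 G4=(1+0>=1)=1 -> 00111
Step 2: G0=0(const) G1=(1+0>=2)=0 G2=G1&G2=0&1=0 G3=G4&G2=1&1=1 G4=(0+0>=1)=0 -> 00010
Step 3: G0=0(const) G1=(1+0>=2)=0 G2=G1&G2=0&0=0 G3=G4&G2=0&0=0 G4=(0+0>=1)=0 -> 00000
Step 4: G0=0(const) G1=(0+0>=2)=0 G2=G1&G2=0&0=0 G3=G4&G2=0&0=0 G4=(0+0>=1)=0 -> 00000
Step 5: G0=0(const) G1=(0+0>=2)=0 G2=G1&G2=0&0=0 G3=G4&G2=0&0=0 G4=(0+0>=1)=0 -> 00000
Step 6: G0=0(const) G1=(0+0>=2)=0 G2=G1&G2=0&0=0 G3=G4&G2=0&0=0 G4=(0+0>=1)=0 -> 00000
Step 7: G0=0(const) G1=(0+0>=2)=0 G2=G1&G2=0&0=0 G3=G4&G2=0&0=0 G4=(0+0>=1)=0 -> 00000

00000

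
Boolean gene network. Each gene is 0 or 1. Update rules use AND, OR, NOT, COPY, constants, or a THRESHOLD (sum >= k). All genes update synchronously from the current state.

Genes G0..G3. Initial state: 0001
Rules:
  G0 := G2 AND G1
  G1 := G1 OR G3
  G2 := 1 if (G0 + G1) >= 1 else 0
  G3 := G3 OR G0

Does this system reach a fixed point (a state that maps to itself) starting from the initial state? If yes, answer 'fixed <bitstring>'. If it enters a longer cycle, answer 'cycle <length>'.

Answer: fixed 1111

Derivation:
Step 0: 0001
Step 1: G0=G2&G1=0&0=0 G1=G1|G3=0|1=1 G2=(0+0>=1)=0 G3=G3|G0=1|0=1 -> 0101
Step 2: G0=G2&G1=0&1=0 G1=G1|G3=1|1=1 G2=(0+1>=1)=1 G3=G3|G0=1|0=1 -> 0111
Step 3: G0=G2&G1=1&1=1 G1=G1|G3=1|1=1 G2=(0+1>=1)=1 G3=G3|G0=1|0=1 -> 1111
Step 4: G0=G2&G1=1&1=1 G1=G1|G3=1|1=1 G2=(1+1>=1)=1 G3=G3|G0=1|1=1 -> 1111
Fixed point reached at step 3: 1111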